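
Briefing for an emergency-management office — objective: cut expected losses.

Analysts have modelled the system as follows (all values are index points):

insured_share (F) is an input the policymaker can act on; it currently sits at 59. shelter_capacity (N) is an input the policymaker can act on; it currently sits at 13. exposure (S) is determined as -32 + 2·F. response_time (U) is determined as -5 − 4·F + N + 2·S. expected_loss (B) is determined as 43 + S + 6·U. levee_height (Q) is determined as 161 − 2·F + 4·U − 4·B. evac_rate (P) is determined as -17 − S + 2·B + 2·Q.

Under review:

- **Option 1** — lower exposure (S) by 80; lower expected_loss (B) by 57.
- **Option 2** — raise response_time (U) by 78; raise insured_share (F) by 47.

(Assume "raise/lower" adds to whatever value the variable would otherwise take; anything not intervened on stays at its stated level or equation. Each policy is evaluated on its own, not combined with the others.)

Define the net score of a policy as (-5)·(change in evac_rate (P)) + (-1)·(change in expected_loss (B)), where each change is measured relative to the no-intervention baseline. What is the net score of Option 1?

Baseline:
  F = 59
  N = 13
  S = -32 + 2·59 = 86
  U = -5 − 4·59 + 13 + 2·86 = -56
  B = 43 + 86 + 6·(-56) = -207
  Q = 161 − 2·59 + 4·(-56) − 4·(-207) = 647
  P = -17 − 86 + 2·(-207) + 2·647 = 777
Option 1 (S − 80, B − 57):
  F = 59
  N = 13
  S = -32 + 2·59 (−80 from intervention) = 6
  U = -5 − 4·59 + 13 + 2·6 = -216
  B = 43 + 6 + 6·(-216) (−57 from intervention) = -1304
  Q = 161 − 2·59 + 4·(-216) − 4·(-1304) = 4395
  P = -17 − 6 + 2·(-1304) + 2·4395 = 6159
ΔP = 6159 − 777 = 5382; ΔB = -1304 − (-207) = -1097
Score = (-5)·5382 + (-1)·(-1097) = -25813

-25813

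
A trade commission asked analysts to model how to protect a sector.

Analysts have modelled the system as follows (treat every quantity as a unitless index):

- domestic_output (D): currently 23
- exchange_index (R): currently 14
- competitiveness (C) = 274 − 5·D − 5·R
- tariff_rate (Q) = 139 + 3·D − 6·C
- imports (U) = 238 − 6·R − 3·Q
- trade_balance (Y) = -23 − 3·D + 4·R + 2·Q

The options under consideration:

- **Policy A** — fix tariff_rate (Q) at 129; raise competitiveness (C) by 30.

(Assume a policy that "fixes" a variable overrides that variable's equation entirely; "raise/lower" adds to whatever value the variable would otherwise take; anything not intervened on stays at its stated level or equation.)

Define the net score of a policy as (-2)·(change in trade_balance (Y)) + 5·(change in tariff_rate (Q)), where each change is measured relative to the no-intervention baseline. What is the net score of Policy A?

Baseline:
  D = 23
  R = 14
  C = 274 − 5·23 − 5·14 = 89
  Q = 139 + 3·23 − 6·89 = -326
  Y = -23 − 3·23 + 4·14 + 2·(-326) = -688
Policy A (Q := 129, C + 30):
  D = 23
  R = 14
  C = 274 − 5·23 − 5·14 (+30 from intervention) = 119
  Q = 129
  Y = -23 − 3·23 + 4·14 + 2·129 = 222
ΔY = 222 − (-688) = 910; ΔQ = 129 − (-326) = 455
Score = (-2)·910 + 5·455 = 455

455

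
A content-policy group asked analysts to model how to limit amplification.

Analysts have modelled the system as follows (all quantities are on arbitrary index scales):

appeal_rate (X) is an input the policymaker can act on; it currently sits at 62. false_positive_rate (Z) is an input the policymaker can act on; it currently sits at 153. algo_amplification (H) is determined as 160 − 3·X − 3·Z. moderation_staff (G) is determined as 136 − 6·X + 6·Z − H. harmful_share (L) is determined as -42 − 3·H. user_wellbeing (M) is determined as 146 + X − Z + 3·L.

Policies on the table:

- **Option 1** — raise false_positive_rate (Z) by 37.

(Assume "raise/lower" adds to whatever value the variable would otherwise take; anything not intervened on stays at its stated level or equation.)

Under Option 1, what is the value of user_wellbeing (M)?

5256

Option 1 (Z + 37):
  X = 62
  Z = 153 + 37 = 190
  H = 160 − 3·62 − 3·190 = -596
  L = -42 − 3·(-596) = 1746
  M = 146 + 62 − 190 + 3·1746 = 5256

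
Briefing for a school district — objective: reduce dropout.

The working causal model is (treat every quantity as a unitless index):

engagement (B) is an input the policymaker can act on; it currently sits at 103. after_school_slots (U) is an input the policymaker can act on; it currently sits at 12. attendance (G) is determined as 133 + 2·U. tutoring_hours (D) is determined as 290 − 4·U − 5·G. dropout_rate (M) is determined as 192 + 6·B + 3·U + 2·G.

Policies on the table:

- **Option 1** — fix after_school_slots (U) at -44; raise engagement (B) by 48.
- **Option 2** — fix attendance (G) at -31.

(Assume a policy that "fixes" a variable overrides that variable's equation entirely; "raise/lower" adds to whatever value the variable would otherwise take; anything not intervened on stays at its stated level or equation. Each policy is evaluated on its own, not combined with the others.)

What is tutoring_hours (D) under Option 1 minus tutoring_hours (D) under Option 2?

-156

Option 1 (U := -44, B + 48):
  U = -44
  G = 133 + 2·(-44) = 45
  D = 290 − 4·(-44) − 5·45 = 241
Option 2 (G := -31):
  U = 12
  G = -31
  D = 290 − 4·12 − 5·(-31) = 397
D: 241 − 397 = -156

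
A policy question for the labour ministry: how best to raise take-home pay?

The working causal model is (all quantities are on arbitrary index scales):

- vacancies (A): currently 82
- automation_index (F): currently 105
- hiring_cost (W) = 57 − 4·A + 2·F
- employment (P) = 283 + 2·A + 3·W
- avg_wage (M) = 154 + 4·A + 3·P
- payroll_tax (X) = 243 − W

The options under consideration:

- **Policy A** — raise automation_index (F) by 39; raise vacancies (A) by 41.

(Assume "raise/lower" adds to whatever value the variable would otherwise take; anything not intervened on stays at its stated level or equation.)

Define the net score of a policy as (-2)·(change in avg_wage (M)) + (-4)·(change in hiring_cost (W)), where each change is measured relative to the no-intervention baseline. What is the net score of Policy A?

Baseline:
  A = 82
  F = 105
  W = 57 − 4·82 + 2·105 = -61
  P = 283 + 2·82 + 3·(-61) = 264
  M = 154 + 4·82 + 3·264 = 1274
Policy A (F + 39, A + 41):
  A = 82 + 41 = 123
  F = 105 + 39 = 144
  W = 57 − 4·123 + 2·144 = -147
  P = 283 + 2·123 + 3·(-147) = 88
  M = 154 + 4·123 + 3·88 = 910
ΔM = 910 − 1274 = -364; ΔW = -147 − (-61) = -86
Score = (-2)·(-364) + (-4)·(-86) = 1072

1072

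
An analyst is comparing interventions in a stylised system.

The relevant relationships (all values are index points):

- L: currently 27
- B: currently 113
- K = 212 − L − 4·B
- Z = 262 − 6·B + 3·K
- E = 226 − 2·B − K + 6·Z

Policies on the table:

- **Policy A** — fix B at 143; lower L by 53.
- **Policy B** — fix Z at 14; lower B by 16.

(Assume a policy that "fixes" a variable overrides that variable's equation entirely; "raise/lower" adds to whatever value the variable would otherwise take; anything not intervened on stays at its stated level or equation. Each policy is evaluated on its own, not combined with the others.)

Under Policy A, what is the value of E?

Policy A (B := 143, L − 53):
  L = 27 − 53 = -26
  B = 143
  K = 212 − (-26) − 4·143 = -334
  Z = 262 − 6·143 + 3·(-334) = -1598
  E = 226 − 2·143 − (-334) + 6·(-1598) = -9314

-9314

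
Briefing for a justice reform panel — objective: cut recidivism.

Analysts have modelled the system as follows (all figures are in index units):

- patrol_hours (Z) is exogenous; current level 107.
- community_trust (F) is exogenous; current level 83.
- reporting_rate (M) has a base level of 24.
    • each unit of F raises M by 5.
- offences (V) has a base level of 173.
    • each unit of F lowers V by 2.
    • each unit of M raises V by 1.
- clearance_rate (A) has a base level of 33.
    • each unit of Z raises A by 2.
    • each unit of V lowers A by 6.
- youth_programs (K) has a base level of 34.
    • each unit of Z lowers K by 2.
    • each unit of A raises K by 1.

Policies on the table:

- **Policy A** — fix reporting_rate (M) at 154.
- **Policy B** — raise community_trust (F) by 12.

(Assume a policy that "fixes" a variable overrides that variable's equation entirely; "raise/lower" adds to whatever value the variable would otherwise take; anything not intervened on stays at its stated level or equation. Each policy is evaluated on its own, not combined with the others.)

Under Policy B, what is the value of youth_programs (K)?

-2825

Policy B (F + 12):
  Z = 107
  F = 83 + 12 = 95
  M = 24 + 5·95 = 499
  V = 173 − 2·95 + 499 = 482
  A = 33 + 2·107 − 6·482 = -2645
  K = 34 − 2·107 + (-2645) = -2825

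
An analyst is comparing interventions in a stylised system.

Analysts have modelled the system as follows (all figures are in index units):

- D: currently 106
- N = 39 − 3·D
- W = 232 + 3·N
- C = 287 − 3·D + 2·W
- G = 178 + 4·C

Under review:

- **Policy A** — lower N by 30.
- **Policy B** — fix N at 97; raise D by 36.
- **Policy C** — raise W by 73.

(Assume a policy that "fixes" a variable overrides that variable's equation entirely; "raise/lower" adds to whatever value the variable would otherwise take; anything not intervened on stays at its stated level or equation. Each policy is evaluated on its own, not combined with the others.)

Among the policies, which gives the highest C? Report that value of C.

Policy A (N − 30):
  D = 106
  N = 39 − 3·106 (−30 from intervention) = -309
  W = 232 + 3·(-309) = -695
  C = 287 − 3·106 + 2·(-695) = -1421
Policy B (N := 97, D + 36):
  D = 106 + 36 = 142
  N = 97
  W = 232 + 3·97 = 523
  C = 287 − 3·142 + 2·523 = 907
Policy C (W + 73):
  D = 106
  N = 39 − 3·106 = -279
  W = 232 + 3·(-279) (+73 from intervention) = -532
  C = 287 − 3·106 + 2·(-532) = -1095
Comparing — Policy A: C=-1421, Policy B: C=907, Policy C: C=-1095. Highest is 907 (Policy B).

907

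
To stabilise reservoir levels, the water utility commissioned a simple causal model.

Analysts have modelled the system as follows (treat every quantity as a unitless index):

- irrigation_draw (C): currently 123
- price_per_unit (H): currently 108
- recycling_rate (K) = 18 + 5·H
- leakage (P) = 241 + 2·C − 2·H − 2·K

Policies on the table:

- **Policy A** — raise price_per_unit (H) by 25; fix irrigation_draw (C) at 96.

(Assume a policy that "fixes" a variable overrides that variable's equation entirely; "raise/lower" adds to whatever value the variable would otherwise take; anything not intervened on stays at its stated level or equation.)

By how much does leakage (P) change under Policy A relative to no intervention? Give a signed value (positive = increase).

-354

Baseline:
  C = 123
  H = 108
  K = 18 + 5·108 = 558
  P = 241 + 2·123 − 2·108 − 2·558 = -845
Policy A (H + 25, C := 96):
  C = 96
  H = 108 + 25 = 133
  K = 18 + 5·133 = 683
  P = 241 + 2·96 − 2·133 − 2·683 = -1199
Change in P: -1199 − (-845) = -354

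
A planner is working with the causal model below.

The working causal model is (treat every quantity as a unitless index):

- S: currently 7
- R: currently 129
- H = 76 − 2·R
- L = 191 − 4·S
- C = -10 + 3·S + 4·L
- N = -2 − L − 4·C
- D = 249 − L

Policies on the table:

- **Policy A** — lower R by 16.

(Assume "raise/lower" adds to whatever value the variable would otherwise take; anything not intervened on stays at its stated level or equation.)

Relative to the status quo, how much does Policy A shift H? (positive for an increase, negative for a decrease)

Baseline:
  R = 129
  H = 76 − 2·129 = -182
Policy A (R − 16):
  R = 129 − 16 = 113
  H = 76 − 2·113 = -150
Change in H: -150 − (-182) = 32

32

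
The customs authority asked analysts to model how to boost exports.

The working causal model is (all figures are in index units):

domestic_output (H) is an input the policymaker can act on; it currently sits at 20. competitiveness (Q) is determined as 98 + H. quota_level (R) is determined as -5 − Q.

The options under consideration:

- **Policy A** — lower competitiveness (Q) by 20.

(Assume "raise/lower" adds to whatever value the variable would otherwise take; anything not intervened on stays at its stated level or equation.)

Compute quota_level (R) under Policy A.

-103

Policy A (Q − 20):
  H = 20
  Q = 98 + 20 (−20 from intervention) = 98
  R = -5 − 98 = -103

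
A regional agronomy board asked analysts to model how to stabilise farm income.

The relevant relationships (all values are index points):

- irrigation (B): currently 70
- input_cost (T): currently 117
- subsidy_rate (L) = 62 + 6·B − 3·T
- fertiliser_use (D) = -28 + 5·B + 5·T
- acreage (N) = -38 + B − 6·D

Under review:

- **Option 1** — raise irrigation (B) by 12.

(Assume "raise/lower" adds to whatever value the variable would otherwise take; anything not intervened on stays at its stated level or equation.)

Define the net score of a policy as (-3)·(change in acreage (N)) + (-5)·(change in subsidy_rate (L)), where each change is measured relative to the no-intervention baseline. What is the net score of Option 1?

Baseline:
  B = 70
  T = 117
  L = 62 + 6·70 − 3·117 = 131
  D = -28 + 5·70 + 5·117 = 907
  N = -38 + 70 − 6·907 = -5410
Option 1 (B + 12):
  B = 70 + 12 = 82
  T = 117
  L = 62 + 6·82 − 3·117 = 203
  D = -28 + 5·82 + 5·117 = 967
  N = -38 + 82 − 6·967 = -5758
ΔN = -5758 − (-5410) = -348; ΔL = 203 − 131 = 72
Score = (-3)·(-348) + (-5)·72 = 684

684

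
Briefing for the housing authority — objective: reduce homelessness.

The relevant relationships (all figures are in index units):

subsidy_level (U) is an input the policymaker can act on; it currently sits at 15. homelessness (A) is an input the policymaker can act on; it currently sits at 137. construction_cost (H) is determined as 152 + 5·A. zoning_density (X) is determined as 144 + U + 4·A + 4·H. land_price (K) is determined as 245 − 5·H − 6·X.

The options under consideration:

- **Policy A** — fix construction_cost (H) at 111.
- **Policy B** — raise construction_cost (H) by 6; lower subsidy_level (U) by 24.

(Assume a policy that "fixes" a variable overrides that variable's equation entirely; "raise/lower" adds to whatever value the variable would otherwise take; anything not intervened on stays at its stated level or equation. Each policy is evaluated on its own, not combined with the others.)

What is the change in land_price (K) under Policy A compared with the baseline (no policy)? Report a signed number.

Baseline:
  U = 15
  A = 137
  H = 152 + 5·137 = 837
  X = 144 + 15 + 4·137 + 4·837 = 4055
  K = 245 − 5·837 − 6·4055 = -28270
Policy A (H := 111):
  U = 15
  A = 137
  H = 111
  X = 144 + 15 + 4·137 + 4·111 = 1151
  K = 245 − 5·111 − 6·1151 = -7216
Change in K: -7216 − (-28270) = 21054

21054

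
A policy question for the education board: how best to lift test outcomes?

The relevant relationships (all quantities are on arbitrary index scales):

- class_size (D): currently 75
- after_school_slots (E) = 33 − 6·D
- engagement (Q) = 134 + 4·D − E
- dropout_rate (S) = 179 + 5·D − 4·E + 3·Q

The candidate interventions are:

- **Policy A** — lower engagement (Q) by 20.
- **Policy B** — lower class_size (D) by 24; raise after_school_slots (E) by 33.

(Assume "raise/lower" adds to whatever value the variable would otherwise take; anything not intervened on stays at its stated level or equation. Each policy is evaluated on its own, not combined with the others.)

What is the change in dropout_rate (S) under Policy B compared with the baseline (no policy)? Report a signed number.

-1647

Baseline:
  D = 75
  E = 33 − 6·75 = -417
  Q = 134 + 4·75 − (-417) = 851
  S = 179 + 5·75 − 4·(-417) + 3·851 = 4775
Policy B (D − 24, E + 33):
  D = 75 − 24 = 51
  E = 33 − 6·51 (+33 from intervention) = -240
  Q = 134 + 4·51 − (-240) = 578
  S = 179 + 5·51 − 4·(-240) + 3·578 = 3128
Change in S: 3128 − 4775 = -1647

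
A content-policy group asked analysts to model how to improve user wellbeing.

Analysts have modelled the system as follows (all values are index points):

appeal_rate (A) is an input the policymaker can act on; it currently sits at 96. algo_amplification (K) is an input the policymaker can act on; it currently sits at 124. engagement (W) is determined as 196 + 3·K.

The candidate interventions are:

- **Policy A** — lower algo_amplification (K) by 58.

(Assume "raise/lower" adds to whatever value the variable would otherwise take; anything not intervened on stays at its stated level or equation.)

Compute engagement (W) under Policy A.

Policy A (K − 58):
  K = 124 − 58 = 66
  W = 196 + 3·66 = 394

394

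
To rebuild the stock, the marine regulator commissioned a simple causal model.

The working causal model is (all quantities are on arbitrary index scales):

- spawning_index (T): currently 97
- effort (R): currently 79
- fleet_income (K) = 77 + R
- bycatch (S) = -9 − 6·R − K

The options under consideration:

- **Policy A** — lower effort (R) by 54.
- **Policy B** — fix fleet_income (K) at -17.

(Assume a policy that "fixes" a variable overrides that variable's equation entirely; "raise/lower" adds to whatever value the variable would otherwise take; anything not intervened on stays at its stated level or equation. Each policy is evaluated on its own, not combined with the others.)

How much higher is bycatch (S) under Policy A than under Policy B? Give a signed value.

205

Policy A (R − 54):
  R = 79 − 54 = 25
  K = 77 + 25 = 102
  S = -9 − 6·25 − 102 = -261
Policy B (K := -17):
  R = 79
  K = -17
  S = -9 − 6·79 − (-17) = -466
S: -261 − (-466) = 205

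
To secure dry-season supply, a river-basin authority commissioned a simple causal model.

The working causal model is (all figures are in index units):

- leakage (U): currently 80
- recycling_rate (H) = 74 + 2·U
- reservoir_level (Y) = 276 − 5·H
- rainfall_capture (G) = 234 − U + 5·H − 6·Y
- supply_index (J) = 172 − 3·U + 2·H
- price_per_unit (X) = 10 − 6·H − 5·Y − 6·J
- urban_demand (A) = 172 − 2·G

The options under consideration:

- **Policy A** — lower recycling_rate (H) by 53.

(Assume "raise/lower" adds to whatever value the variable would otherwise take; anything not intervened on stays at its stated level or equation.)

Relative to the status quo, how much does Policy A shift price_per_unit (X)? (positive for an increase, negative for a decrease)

-371

Baseline:
  U = 80
  H = 74 + 2·80 = 234
  Y = 276 − 5·234 = -894
  J = 172 − 3·80 + 2·234 = 400
  X = 10 − 6·234 − 5·(-894) − 6·400 = 676
Policy A (H − 53):
  U = 80
  H = 74 + 2·80 (−53 from intervention) = 181
  Y = 276 − 5·181 = -629
  J = 172 − 3·80 + 2·181 = 294
  X = 10 − 6·181 − 5·(-629) − 6·294 = 305
Change in X: 305 − 676 = -371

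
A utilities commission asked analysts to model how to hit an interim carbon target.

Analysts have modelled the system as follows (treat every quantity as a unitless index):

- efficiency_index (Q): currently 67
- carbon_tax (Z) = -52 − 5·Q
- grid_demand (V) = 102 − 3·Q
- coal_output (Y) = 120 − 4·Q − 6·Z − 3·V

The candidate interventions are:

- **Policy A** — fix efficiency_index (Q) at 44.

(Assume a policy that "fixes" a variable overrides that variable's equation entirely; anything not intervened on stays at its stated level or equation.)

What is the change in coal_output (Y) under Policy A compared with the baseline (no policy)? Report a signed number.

Baseline:
  Q = 67
  Z = -52 − 5·67 = -387
  V = 102 − 3·67 = -99
  Y = 120 − 4·67 − 6·(-387) − 3·(-99) = 2471
Policy A (Q := 44):
  Q = 44
  Z = -52 − 5·44 = -272
  V = 102 − 3·44 = -30
  Y = 120 − 4·44 − 6·(-272) − 3·(-30) = 1666
Change in Y: 1666 − 2471 = -805

-805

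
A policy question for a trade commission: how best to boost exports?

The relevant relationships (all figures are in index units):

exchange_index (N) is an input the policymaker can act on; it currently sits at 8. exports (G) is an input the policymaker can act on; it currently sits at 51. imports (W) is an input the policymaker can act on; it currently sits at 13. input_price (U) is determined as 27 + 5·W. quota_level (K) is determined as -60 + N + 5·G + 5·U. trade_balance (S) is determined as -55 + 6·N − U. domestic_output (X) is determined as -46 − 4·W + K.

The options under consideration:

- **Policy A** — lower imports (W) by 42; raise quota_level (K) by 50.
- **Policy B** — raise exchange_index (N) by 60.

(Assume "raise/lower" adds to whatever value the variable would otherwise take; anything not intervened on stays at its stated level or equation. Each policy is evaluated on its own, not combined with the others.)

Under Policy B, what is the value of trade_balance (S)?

261

Policy B (N + 60):
  N = 8 + 60 = 68
  W = 13
  U = 27 + 5·13 = 92
  S = -55 + 6·68 − 92 = 261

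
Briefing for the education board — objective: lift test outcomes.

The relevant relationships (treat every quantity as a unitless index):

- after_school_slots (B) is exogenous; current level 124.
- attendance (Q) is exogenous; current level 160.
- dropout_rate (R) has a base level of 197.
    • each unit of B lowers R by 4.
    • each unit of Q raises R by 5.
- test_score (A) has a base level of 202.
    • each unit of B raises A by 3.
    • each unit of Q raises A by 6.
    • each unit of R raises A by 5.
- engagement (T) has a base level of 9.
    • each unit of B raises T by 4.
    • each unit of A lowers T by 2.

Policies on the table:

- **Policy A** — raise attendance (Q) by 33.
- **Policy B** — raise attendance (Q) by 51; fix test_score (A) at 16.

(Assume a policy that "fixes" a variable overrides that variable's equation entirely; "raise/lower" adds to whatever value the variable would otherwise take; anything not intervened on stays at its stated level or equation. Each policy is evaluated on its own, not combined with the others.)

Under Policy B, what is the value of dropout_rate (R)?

756

Policy B (Q + 51, A := 16):
  B = 124
  Q = 160 + 51 = 211
  R = 197 − 4·124 + 5·211 = 756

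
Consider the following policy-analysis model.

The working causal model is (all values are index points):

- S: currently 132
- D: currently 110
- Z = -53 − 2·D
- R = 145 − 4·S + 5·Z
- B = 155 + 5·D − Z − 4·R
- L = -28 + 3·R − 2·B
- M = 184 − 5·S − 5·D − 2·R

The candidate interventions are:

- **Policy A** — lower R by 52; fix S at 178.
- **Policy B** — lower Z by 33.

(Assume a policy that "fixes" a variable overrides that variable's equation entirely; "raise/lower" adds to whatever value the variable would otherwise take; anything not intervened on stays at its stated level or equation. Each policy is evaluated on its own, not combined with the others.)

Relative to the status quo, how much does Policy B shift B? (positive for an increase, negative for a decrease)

693

Baseline:
  S = 132
  D = 110
  Z = -53 − 2·110 = -273
  R = 145 − 4·132 + 5·(-273) = -1748
  B = 155 + 5·110 − (-273) − 4·(-1748) = 7970
Policy B (Z − 33):
  S = 132
  D = 110
  Z = -53 − 2·110 (−33 from intervention) = -306
  R = 145 − 4·132 + 5·(-306) = -1913
  B = 155 + 5·110 − (-306) − 4·(-1913) = 8663
Change in B: 8663 − 7970 = 693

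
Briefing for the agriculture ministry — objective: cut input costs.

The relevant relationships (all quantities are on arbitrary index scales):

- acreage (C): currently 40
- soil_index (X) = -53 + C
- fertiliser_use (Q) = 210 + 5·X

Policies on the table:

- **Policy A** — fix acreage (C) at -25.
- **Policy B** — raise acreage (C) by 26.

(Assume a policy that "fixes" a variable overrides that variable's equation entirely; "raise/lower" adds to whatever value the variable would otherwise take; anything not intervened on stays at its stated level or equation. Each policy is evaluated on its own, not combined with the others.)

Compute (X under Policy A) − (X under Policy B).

Policy A (C := -25):
  C = -25
  X = -53 + (-25) = -78
Policy B (C + 26):
  C = 40 + 26 = 66
  X = -53 + 66 = 13
X: -78 − 13 = -91

-91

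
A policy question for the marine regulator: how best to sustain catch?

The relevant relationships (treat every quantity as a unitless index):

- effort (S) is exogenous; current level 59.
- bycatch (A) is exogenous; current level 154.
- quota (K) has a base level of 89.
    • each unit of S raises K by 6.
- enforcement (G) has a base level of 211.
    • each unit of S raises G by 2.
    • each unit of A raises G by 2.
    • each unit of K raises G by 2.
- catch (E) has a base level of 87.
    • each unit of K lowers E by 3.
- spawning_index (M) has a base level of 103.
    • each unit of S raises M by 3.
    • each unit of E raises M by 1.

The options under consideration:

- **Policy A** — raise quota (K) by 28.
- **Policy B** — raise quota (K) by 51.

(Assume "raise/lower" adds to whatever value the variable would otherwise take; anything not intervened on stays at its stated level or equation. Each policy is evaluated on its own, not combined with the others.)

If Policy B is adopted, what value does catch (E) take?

-1395

Policy B (K + 51):
  S = 59
  K = 89 + 6·59 (+51 from intervention) = 494
  E = 87 − 3·494 = -1395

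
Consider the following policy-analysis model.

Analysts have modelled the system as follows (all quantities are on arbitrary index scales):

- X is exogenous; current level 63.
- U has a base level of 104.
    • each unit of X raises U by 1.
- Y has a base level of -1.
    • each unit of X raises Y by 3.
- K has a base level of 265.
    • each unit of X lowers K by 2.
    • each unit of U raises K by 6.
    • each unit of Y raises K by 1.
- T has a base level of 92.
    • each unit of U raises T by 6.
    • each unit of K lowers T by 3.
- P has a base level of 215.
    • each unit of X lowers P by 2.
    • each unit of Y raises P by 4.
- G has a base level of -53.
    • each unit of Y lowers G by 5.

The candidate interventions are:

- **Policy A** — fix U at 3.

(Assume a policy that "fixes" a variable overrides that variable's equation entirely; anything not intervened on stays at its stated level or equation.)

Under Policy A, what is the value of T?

Policy A (U := 3):
  X = 63
  U = 3
  Y = -1 + 3·63 = 188
  K = 265 − 2·63 + 6·3 + 188 = 345
  T = 92 + 6·3 − 3·345 = -925

-925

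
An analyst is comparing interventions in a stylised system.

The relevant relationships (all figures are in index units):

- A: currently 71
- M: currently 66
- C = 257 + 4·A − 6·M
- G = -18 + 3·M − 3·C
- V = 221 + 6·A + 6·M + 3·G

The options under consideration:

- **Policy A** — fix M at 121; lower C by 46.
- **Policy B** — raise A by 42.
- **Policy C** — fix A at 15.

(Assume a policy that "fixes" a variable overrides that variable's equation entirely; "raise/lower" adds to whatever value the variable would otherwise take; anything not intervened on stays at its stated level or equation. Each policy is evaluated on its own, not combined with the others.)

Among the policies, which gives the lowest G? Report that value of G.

Policy A (M := 121, C − 46):
  A = 71
  M = 121
  C = 257 + 4·71 − 6·121 (−46 from intervention) = -231
  G = -18 + 3·121 − 3·(-231) = 1038
Policy B (A + 42):
  A = 71 + 42 = 113
  M = 66
  C = 257 + 4·113 − 6·66 = 313
  G = -18 + 3·66 − 3·313 = -759
Policy C (A := 15):
  A = 15
  M = 66
  C = 257 + 4·15 − 6·66 = -79
  G = -18 + 3·66 − 3·(-79) = 417
Comparing — Policy A: G=1038, Policy B: G=-759, Policy C: G=417. Lowest is -759 (Policy B).

-759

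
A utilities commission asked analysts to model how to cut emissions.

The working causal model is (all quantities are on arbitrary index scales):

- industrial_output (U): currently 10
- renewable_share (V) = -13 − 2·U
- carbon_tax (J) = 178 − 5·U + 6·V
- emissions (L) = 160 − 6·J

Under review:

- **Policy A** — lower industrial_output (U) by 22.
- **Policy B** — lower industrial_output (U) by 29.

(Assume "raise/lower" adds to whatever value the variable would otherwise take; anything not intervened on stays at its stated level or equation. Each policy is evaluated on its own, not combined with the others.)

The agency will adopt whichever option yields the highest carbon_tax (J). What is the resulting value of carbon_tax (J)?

Policy A (U − 22):
  U = 10 − 22 = -12
  V = -13 − 2·(-12) = 11
  J = 178 − 5·(-12) + 6·11 = 304
Policy B (U − 29):
  U = 10 − 29 = -19
  V = -13 − 2·(-19) = 25
  J = 178 − 5·(-19) + 6·25 = 423
Comparing — Policy A: J=304, Policy B: J=423. Highest is 423 (Policy B).

423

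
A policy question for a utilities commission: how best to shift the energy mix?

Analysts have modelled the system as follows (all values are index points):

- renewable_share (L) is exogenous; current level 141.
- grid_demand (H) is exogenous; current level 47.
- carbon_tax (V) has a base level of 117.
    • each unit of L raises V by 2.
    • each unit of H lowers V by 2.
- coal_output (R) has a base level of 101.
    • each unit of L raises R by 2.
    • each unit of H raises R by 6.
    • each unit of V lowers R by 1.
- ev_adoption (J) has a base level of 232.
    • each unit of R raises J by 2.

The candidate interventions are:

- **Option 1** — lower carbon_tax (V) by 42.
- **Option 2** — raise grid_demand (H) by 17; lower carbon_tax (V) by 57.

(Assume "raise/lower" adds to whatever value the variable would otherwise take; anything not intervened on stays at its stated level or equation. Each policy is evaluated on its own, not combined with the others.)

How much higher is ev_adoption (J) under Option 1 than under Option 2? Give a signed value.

Option 1 (V − 42):
  L = 141
  H = 47
  V = 117 + 2·141 − 2·47 (−42 from intervention) = 263
  R = 101 + 2·141 + 6·47 − 263 = 402
  J = 232 + 2·402 = 1036
Option 2 (H + 17, V − 57):
  L = 141
  H = 47 + 17 = 64
  V = 117 + 2·141 − 2·64 (−57 from intervention) = 214
  R = 101 + 2·141 + 6·64 − 214 = 553
  J = 232 + 2·553 = 1338
J: 1036 − 1338 = -302

-302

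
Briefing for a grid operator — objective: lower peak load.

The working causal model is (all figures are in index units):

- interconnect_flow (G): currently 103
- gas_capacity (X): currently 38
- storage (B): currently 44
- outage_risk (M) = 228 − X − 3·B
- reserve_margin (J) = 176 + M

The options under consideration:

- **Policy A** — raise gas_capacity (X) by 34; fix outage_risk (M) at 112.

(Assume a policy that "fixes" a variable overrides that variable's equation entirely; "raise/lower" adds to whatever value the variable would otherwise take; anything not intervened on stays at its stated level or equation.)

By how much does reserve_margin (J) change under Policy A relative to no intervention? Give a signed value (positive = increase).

Baseline:
  X = 38
  B = 44
  M = 228 − 38 − 3·44 = 58
  J = 176 + 58 = 234
Policy A (X + 34, M := 112):
  X = 38 + 34 = 72
  B = 44
  M = 112
  J = 176 + 112 = 288
Change in J: 288 − 234 = 54

54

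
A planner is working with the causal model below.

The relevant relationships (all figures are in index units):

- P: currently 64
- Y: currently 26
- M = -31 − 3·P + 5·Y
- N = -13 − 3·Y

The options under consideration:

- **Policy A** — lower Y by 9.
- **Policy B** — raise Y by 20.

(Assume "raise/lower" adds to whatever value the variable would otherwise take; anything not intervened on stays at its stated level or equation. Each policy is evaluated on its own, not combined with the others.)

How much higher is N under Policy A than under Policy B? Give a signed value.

Policy A (Y − 9):
  Y = 26 − 9 = 17
  N = -13 − 3·17 = -64
Policy B (Y + 20):
  Y = 26 + 20 = 46
  N = -13 − 3·46 = -151
N: -64 − (-151) = 87

87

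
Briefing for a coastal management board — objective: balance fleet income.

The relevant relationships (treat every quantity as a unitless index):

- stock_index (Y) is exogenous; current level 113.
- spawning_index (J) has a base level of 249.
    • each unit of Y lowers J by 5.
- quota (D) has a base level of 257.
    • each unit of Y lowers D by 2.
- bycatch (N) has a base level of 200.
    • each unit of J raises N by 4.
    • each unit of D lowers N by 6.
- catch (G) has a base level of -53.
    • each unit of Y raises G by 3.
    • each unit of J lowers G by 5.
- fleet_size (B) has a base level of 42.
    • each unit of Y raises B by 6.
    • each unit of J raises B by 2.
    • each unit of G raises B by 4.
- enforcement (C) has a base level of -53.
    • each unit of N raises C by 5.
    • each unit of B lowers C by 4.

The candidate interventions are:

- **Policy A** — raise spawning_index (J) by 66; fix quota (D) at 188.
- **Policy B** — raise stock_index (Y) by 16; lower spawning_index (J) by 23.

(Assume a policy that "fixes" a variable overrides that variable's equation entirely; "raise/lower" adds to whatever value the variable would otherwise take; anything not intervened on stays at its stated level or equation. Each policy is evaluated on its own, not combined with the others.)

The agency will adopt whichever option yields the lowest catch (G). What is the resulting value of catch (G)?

1536

Policy A (J + 66, D := 188):
  Y = 113
  J = 249 − 5·113 (+66 from intervention) = -250
  G = -53 + 3·113 − 5·(-250) = 1536
Policy B (Y + 16, J − 23):
  Y = 113 + 16 = 129
  J = 249 − 5·129 (−23 from intervention) = -419
  G = -53 + 3·129 − 5·(-419) = 2429
Comparing — Policy A: G=1536, Policy B: G=2429. Lowest is 1536 (Policy A).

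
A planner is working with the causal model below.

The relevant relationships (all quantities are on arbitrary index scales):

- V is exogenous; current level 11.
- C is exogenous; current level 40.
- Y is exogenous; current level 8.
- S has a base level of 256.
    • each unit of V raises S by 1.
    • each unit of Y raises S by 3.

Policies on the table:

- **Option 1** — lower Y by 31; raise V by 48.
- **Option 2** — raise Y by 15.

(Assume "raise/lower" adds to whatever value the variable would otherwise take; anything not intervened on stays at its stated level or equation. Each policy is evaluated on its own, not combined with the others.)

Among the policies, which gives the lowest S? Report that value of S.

Option 1 (Y − 31, V + 48):
  V = 11 + 48 = 59
  Y = 8 − 31 = -23
  S = 256 + 59 + 3·(-23) = 246
Option 2 (Y + 15):
  V = 11
  Y = 8 + 15 = 23
  S = 256 + 11 + 3·23 = 336
Comparing — Option 1: S=246, Option 2: S=336. Lowest is 246 (Option 1).

246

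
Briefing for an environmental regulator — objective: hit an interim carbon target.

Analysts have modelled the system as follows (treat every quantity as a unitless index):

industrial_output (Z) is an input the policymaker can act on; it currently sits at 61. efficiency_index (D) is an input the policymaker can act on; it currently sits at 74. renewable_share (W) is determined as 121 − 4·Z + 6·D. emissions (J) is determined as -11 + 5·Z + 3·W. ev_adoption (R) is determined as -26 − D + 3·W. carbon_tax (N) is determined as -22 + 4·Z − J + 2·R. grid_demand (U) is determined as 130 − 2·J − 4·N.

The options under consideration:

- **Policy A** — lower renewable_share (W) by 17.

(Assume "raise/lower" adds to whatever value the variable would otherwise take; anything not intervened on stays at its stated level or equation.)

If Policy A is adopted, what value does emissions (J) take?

Policy A (W − 17):
  Z = 61
  D = 74
  W = 121 − 4·61 + 6·74 (−17 from intervention) = 304
  J = -11 + 5·61 + 3·304 = 1206

1206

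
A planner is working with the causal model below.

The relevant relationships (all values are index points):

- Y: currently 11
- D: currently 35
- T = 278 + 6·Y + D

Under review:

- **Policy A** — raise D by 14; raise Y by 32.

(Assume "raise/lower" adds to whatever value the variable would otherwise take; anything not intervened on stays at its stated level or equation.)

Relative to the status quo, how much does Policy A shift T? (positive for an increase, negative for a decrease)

Baseline:
  Y = 11
  D = 35
  T = 278 + 6·11 + 35 = 379
Policy A (D + 14, Y + 32):
  Y = 11 + 32 = 43
  D = 35 + 14 = 49
  T = 278 + 6·43 + 49 = 585
Change in T: 585 − 379 = 206

206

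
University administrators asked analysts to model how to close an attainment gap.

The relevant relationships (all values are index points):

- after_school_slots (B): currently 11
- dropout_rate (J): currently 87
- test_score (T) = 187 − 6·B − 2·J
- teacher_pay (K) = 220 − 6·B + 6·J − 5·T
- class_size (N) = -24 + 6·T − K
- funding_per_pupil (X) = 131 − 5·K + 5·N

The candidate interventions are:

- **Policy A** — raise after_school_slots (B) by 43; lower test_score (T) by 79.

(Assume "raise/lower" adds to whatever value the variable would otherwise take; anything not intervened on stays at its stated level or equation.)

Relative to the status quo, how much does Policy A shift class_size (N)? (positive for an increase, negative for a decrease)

-3449

Baseline:
  B = 11
  J = 87
  T = 187 − 6·11 − 2·87 = -53
  K = 220 − 6·11 + 6·87 − 5·(-53) = 941
  N = -24 + 6·(-53) − 941 = -1283
Policy A (B + 43, T − 79):
  B = 11 + 43 = 54
  J = 87
  T = 187 − 6·54 − 2·87 (−79 from intervention) = -390
  K = 220 − 6·54 + 6·87 − 5·(-390) = 2368
  N = -24 + 6·(-390) − 2368 = -4732
Change in N: -4732 − (-1283) = -3449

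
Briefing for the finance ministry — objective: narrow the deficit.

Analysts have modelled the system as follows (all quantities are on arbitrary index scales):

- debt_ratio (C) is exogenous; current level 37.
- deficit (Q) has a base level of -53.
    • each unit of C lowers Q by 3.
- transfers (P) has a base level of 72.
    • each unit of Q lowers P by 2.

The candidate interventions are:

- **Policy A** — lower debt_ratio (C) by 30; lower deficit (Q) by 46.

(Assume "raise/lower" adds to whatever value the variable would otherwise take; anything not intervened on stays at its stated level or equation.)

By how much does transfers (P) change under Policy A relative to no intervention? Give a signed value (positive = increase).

-88

Baseline:
  C = 37
  Q = -53 − 3·37 = -164
  P = 72 − 2·(-164) = 400
Policy A (C − 30, Q − 46):
  C = 37 − 30 = 7
  Q = -53 − 3·7 (−46 from intervention) = -120
  P = 72 − 2·(-120) = 312
Change in P: 312 − 400 = -88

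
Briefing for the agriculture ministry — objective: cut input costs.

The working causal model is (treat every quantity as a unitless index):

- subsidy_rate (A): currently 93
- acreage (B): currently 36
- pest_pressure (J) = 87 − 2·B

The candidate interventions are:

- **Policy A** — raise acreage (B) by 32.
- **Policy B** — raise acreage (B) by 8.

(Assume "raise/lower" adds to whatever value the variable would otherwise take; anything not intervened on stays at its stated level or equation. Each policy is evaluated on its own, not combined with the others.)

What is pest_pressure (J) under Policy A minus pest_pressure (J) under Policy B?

Policy A (B + 32):
  B = 36 + 32 = 68
  J = 87 − 2·68 = -49
Policy B (B + 8):
  B = 36 + 8 = 44
  J = 87 − 2·44 = -1
J: -49 − (-1) = -48

-48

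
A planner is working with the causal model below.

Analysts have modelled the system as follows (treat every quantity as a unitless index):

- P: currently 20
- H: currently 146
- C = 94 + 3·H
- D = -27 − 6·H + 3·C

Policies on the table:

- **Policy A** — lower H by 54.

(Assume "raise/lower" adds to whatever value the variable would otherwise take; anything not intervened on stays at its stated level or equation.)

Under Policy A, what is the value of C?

370

Policy A (H − 54):
  H = 146 − 54 = 92
  C = 94 + 3·92 = 370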